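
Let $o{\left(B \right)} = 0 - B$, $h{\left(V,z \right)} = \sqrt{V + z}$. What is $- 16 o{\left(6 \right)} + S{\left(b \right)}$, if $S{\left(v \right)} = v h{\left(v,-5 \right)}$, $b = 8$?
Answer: $96 + 8 \sqrt{3} \approx 109.86$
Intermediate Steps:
$o{\left(B \right)} = - B$
$S{\left(v \right)} = v \sqrt{-5 + v}$ ($S{\left(v \right)} = v \sqrt{v - 5} = v \sqrt{-5 + v}$)
$- 16 o{\left(6 \right)} + S{\left(b \right)} = - 16 \left(\left(-1\right) 6\right) + 8 \sqrt{-5 + 8} = \left(-16\right) \left(-6\right) + 8 \sqrt{3} = 96 + 8 \sqrt{3}$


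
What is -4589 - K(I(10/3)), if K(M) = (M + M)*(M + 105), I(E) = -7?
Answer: -3217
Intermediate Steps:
K(M) = 2*M*(105 + M) (K(M) = (2*M)*(105 + M) = 2*M*(105 + M))
-4589 - K(I(10/3)) = -4589 - 2*(-7)*(105 - 7) = -4589 - 2*(-7)*98 = -4589 - 1*(-1372) = -4589 + 1372 = -3217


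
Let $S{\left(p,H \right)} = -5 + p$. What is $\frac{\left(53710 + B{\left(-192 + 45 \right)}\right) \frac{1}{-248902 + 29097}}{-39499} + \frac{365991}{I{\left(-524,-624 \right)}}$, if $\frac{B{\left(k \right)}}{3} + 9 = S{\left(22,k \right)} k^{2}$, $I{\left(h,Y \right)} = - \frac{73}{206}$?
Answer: $- \frac{654577833235804304}{633791671735} \approx -1.0328 \cdot 10^{6}$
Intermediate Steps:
$I{\left(h,Y \right)} = - \frac{73}{206}$ ($I{\left(h,Y \right)} = \left(-73\right) \frac{1}{206} = - \frac{73}{206}$)
$B{\left(k \right)} = -27 + 51 k^{2}$ ($B{\left(k \right)} = -27 + 3 \left(-5 + 22\right) k^{2} = -27 + 3 \cdot 17 k^{2} = -27 + 51 k^{2}$)
$\frac{\left(53710 + B{\left(-192 + 45 \right)}\right) \frac{1}{-248902 + 29097}}{-39499} + \frac{365991}{I{\left(-524,-624 \right)}} = \frac{\left(53710 - \left(27 - 51 \left(-192 + 45\right)^{2}\right)\right) \frac{1}{-248902 + 29097}}{-39499} + \frac{365991}{- \frac{73}{206}} = \frac{53710 - \left(27 - 51 \left(-147\right)^{2}\right)}{-219805} \left(- \frac{1}{39499}\right) + 365991 \left(- \frac{206}{73}\right) = \left(53710 + \left(-27 + 51 \cdot 21609\right)\right) \left(- \frac{1}{219805}\right) \left(- \frac{1}{39499}\right) - \frac{75394146}{73} = \left(53710 + \left(-27 + 1102059\right)\right) \left(- \frac{1}{219805}\right) \left(- \frac{1}{39499}\right) - \frac{75394146}{73} = \left(53710 + 1102032\right) \left(- \frac{1}{219805}\right) \left(- \frac{1}{39499}\right) - \frac{75394146}{73} = 1155742 \left(- \frac{1}{219805}\right) \left(- \frac{1}{39499}\right) - \frac{75394146}{73} = \left(- \frac{1155742}{219805}\right) \left(- \frac{1}{39499}\right) - \frac{75394146}{73} = \frac{1155742}{8682077695} - \frac{75394146}{73} = - \frac{654577833235804304}{633791671735}$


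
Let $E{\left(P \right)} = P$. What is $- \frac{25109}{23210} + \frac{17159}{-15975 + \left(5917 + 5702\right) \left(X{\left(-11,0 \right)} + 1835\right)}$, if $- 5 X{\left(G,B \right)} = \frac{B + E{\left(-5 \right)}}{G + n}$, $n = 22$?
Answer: $- \frac{27868721281}{25780194990} \approx -1.081$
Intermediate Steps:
$X{\left(G,B \right)} = - \frac{-5 + B}{5 \left(22 + G\right)}$ ($X{\left(G,B \right)} = - \frac{\left(B - 5\right) \frac{1}{G + 22}}{5} = - \frac{\left(-5 + B\right) \frac{1}{22 + G}}{5} = - \frac{\frac{1}{22 + G} \left(-5 + B\right)}{5} = - \frac{-5 + B}{5 \left(22 + G\right)}$)
$- \frac{25109}{23210} + \frac{17159}{-15975 + \left(5917 + 5702\right) \left(X{\left(-11,0 \right)} + 1835\right)} = - \frac{25109}{23210} + \frac{17159}{-15975 + \left(5917 + 5702\right) \left(\frac{5 - 0}{5 \left(22 - 11\right)} + 1835\right)} = \left(-25109\right) \frac{1}{23210} + \frac{17159}{-15975 + 11619 \left(\frac{5 + 0}{5 \cdot 11} + 1835\right)} = - \frac{119}{110} + \frac{17159}{-15975 + 11619 \left(\frac{1}{5} \cdot \frac{1}{11} \cdot 5 + 1835\right)} = - \frac{119}{110} + \frac{17159}{-15975 + 11619 \left(\frac{1}{11} + 1835\right)} = - \frac{119}{110} + \frac{17159}{-15975 + 11619 \cdot \frac{20186}{11}} = - \frac{119}{110} + \frac{17159}{-15975 + \frac{234541134}{11}} = - \frac{119}{110} + \frac{17159}{\frac{234365409}{11}} = - \frac{119}{110} + 17159 \cdot \frac{11}{234365409} = - \frac{119}{110} + \frac{188749}{234365409} = - \frac{27868721281}{25780194990}$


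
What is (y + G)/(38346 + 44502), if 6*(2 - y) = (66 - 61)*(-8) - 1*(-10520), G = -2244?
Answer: -5983/124272 ≈ -0.048144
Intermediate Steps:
y = -5234/3 (y = 2 - ((66 - 61)*(-8) - 1*(-10520))/6 = 2 - (5*(-8) + 10520)/6 = 2 - (-40 + 10520)/6 = 2 - ⅙*10480 = 2 - 5240/3 = -5234/3 ≈ -1744.7)
(y + G)/(38346 + 44502) = (-5234/3 - 2244)/(38346 + 44502) = -11966/3/82848 = -11966/3*1/82848 = -5983/124272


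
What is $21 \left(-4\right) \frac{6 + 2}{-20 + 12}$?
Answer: $84$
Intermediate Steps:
$21 \left(-4\right) \frac{6 + 2}{-20 + 12} = - 84 \frac{8}{-8} = - 84 \cdot 8 \left(- \frac{1}{8}\right) = \left(-84\right) \left(-1\right) = 84$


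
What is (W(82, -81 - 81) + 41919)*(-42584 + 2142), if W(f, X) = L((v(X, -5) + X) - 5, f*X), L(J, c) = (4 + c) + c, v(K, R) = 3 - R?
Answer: -620986910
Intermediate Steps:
L(J, c) = 4 + 2*c
W(f, X) = 4 + 2*X*f (W(f, X) = 4 + 2*(f*X) = 4 + 2*(X*f) = 4 + 2*X*f)
(W(82, -81 - 81) + 41919)*(-42584 + 2142) = ((4 + 2*(-81 - 81)*82) + 41919)*(-42584 + 2142) = ((4 + 2*(-162)*82) + 41919)*(-40442) = ((4 - 26568) + 41919)*(-40442) = (-26564 + 41919)*(-40442) = 15355*(-40442) = -620986910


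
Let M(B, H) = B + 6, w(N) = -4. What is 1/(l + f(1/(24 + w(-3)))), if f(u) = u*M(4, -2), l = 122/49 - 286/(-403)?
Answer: 3038/11239 ≈ 0.27031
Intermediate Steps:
M(B, H) = 6 + B
l = 4860/1519 (l = 122*(1/49) - 286*(-1/403) = 122/49 + 22/31 = 4860/1519 ≈ 3.1995)
f(u) = 10*u (f(u) = u*(6 + 4) = u*10 = 10*u)
1/(l + f(1/(24 + w(-3)))) = 1/(4860/1519 + 10/(24 - 4)) = 1/(4860/1519 + 10/20) = 1/(4860/1519 + 10*(1/20)) = 1/(4860/1519 + ½) = 1/(11239/3038) = 3038/11239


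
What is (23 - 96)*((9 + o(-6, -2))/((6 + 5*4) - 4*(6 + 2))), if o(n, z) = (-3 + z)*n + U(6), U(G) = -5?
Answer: 1241/3 ≈ 413.67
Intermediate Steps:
o(n, z) = -5 + n*(-3 + z) (o(n, z) = (-3 + z)*n - 5 = n*(-3 + z) - 5 = -5 + n*(-3 + z))
(23 - 96)*((9 + o(-6, -2))/((6 + 5*4) - 4*(6 + 2))) = (23 - 96)*((9 + (-5 - 3*(-6) - 6*(-2)))/((6 + 5*4) - 4*(6 + 2))) = -73*(9 + (-5 + 18 + 12))/((6 + 20) - 4*8) = -73*(9 + 25)/(26 - 32) = -2482/(-6) = -2482*(-1)/6 = -73*(-17/3) = 1241/3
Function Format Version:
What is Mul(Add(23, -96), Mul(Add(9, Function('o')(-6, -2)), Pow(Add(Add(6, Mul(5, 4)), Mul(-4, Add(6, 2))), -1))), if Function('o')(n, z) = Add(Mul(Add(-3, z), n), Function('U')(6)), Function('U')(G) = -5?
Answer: Rational(1241, 3) ≈ 413.67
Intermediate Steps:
Function('o')(n, z) = Add(-5, Mul(n, Add(-3, z))) (Function('o')(n, z) = Add(Mul(Add(-3, z), n), -5) = Add(Mul(n, Add(-3, z)), -5) = Add(-5, Mul(n, Add(-3, z))))
Mul(Add(23, -96), Mul(Add(9, Function('o')(-6, -2)), Pow(Add(Add(6, Mul(5, 4)), Mul(-4, Add(6, 2))), -1))) = Mul(Add(23, -96), Mul(Add(9, Add(-5, Mul(-3, -6), Mul(-6, -2))), Pow(Add(Add(6, Mul(5, 4)), Mul(-4, Add(6, 2))), -1))) = Mul(-73, Mul(Add(9, Add(-5, 18, 12)), Pow(Add(Add(6, 20), Mul(-4, 8)), -1))) = Mul(-73, Mul(Add(9, 25), Pow(Add(26, -32), -1))) = Mul(-73, Mul(34, Pow(-6, -1))) = Mul(-73, Mul(34, Rational(-1, 6))) = Mul(-73, Rational(-17, 3)) = Rational(1241, 3)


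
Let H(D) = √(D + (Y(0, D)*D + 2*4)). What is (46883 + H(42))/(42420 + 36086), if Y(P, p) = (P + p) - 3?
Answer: 46883/78506 + √422/39253 ≈ 0.59771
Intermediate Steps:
Y(P, p) = -3 + P + p
H(D) = √(8 + D + D*(-3 + D)) (H(D) = √(D + ((-3 + 0 + D)*D + 2*4)) = √(D + ((-3 + D)*D + 8)) = √(D + (D*(-3 + D) + 8)) = √(D + (8 + D*(-3 + D))) = √(8 + D + D*(-3 + D)))
(46883 + H(42))/(42420 + 36086) = (46883 + √(8 + 42 + 42*(-3 + 42)))/(42420 + 36086) = (46883 + √(8 + 42 + 42*39))/78506 = (46883 + √(8 + 42 + 1638))*(1/78506) = (46883 + √1688)*(1/78506) = (46883 + 2*√422)*(1/78506) = 46883/78506 + √422/39253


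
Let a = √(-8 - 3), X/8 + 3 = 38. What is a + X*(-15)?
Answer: -4200 + I*√11 ≈ -4200.0 + 3.3166*I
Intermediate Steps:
X = 280 (X = -24 + 8*38 = -24 + 304 = 280)
a = I*√11 (a = √(-11) = I*√11 ≈ 3.3166*I)
a + X*(-15) = I*√11 + 280*(-15) = I*√11 - 4200 = -4200 + I*√11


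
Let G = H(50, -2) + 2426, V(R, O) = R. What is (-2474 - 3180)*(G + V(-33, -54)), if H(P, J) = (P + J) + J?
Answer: -13790106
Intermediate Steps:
H(P, J) = P + 2*J (H(P, J) = (J + P) + J = P + 2*J)
G = 2472 (G = (50 + 2*(-2)) + 2426 = (50 - 4) + 2426 = 46 + 2426 = 2472)
(-2474 - 3180)*(G + V(-33, -54)) = (-2474 - 3180)*(2472 - 33) = -5654*2439 = -13790106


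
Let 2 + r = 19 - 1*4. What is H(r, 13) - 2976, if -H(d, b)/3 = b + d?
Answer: -3054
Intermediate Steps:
r = 13 (r = -2 + (19 - 1*4) = -2 + (19 - 4) = -2 + 15 = 13)
H(d, b) = -3*b - 3*d (H(d, b) = -3*(b + d) = -3*b - 3*d)
H(r, 13) - 2976 = (-3*13 - 3*13) - 2976 = (-39 - 39) - 2976 = -78 - 2976 = -3054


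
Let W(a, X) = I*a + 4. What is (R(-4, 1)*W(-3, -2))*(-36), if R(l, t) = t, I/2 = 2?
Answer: 288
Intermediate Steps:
I = 4 (I = 2*2 = 4)
W(a, X) = 4 + 4*a (W(a, X) = 4*a + 4 = 4 + 4*a)
(R(-4, 1)*W(-3, -2))*(-36) = (1*(4 + 4*(-3)))*(-36) = (1*(4 - 12))*(-36) = (1*(-8))*(-36) = -8*(-36) = 288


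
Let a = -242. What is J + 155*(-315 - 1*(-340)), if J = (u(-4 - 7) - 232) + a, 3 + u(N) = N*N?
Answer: 3519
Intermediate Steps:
u(N) = -3 + N² (u(N) = -3 + N*N = -3 + N²)
J = -356 (J = ((-3 + (-4 - 7)²) - 232) - 242 = ((-3 + (-11)²) - 232) - 242 = ((-3 + 121) - 232) - 242 = (118 - 232) - 242 = -114 - 242 = -356)
J + 155*(-315 - 1*(-340)) = -356 + 155*(-315 - 1*(-340)) = -356 + 155*(-315 + 340) = -356 + 155*25 = -356 + 3875 = 3519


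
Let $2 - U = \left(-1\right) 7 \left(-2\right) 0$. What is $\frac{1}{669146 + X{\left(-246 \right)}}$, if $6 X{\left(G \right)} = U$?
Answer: $\frac{3}{2007439} \approx 1.4944 \cdot 10^{-6}$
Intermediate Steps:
$U = 2$ ($U = 2 - \left(-1\right) 7 \left(-2\right) 0 = 2 - \left(-7\right) \left(-2\right) 0 = 2 - 14 \cdot 0 = 2 - 0 = 2 + 0 = 2$)
$X{\left(G \right)} = \frac{1}{3}$ ($X{\left(G \right)} = \frac{1}{6} \cdot 2 = \frac{1}{3}$)
$\frac{1}{669146 + X{\left(-246 \right)}} = \frac{1}{669146 + \frac{1}{3}} = \frac{1}{\frac{2007439}{3}} = \frac{3}{2007439}$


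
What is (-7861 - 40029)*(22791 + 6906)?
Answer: -1422189330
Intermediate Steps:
(-7861 - 40029)*(22791 + 6906) = -47890*29697 = -1422189330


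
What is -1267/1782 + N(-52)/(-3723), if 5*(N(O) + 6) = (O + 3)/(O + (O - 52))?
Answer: -203946641/287490060 ≈ -0.70940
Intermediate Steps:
N(O) = -6 + (3 + O)/(5*(-52 + 2*O)) (N(O) = -6 + ((O + 3)/(O + (O - 52)))/5 = -6 + ((3 + O)/(O + (-52 + O)))/5 = -6 + ((3 + O)/(-52 + 2*O))/5 = -6 + (3 + O)/(5*(-52 + 2*O)))
-1267/1782 + N(-52)/(-3723) = -1267/1782 + ((1563 - 59*(-52))/(10*(-26 - 52)))/(-3723) = -1267*1/1782 + ((⅒)*(1563 + 3068)/(-78))*(-1/3723) = -1267/1782 + ((⅒)*(-1/78)*4631)*(-1/3723) = -1267/1782 - 4631/780*(-1/3723) = -1267/1782 + 4631/2903940 = -203946641/287490060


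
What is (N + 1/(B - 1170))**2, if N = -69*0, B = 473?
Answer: 1/485809 ≈ 2.0584e-6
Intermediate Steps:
N = 0
(N + 1/(B - 1170))**2 = (0 + 1/(473 - 1170))**2 = (0 + 1/(-697))**2 = (0 - 1/697)**2 = (-1/697)**2 = 1/485809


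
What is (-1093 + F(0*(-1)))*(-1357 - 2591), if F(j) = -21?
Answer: 4398072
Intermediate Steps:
(-1093 + F(0*(-1)))*(-1357 - 2591) = (-1093 - 21)*(-1357 - 2591) = -1114*(-3948) = 4398072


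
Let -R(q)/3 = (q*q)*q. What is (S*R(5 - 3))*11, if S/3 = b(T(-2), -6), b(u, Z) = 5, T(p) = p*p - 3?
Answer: -3960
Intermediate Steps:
R(q) = -3*q**3 (R(q) = -3*q*q*q = -3*q**2*q = -3*q**3)
T(p) = -3 + p**2 (T(p) = p**2 - 3 = -3 + p**2)
S = 15 (S = 3*5 = 15)
(S*R(5 - 3))*11 = (15*(-3*(5 - 3)**3))*11 = (15*(-3*2**3))*11 = (15*(-3*8))*11 = (15*(-24))*11 = -360*11 = -3960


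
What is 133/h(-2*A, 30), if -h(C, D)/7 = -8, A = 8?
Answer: 19/8 ≈ 2.3750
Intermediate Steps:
h(C, D) = 56 (h(C, D) = -7*(-8) = 56)
133/h(-2*A, 30) = 133/56 = 133*(1/56) = 19/8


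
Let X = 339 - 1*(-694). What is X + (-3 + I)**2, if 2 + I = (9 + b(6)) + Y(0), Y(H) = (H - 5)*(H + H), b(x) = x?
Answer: 1133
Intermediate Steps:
X = 1033 (X = 339 + 694 = 1033)
Y(H) = 2*H*(-5 + H) (Y(H) = (-5 + H)*(2*H) = 2*H*(-5 + H))
I = 13 (I = -2 + ((9 + 6) + 2*0*(-5 + 0)) = -2 + (15 + 2*0*(-5)) = -2 + (15 + 0) = -2 + 15 = 13)
X + (-3 + I)**2 = 1033 + (-3 + 13)**2 = 1033 + 10**2 = 1033 + 100 = 1133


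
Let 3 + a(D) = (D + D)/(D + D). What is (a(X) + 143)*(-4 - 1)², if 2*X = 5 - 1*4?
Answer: 3525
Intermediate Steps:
X = ½ (X = (5 - 1*4)/2 = (5 - 4)/2 = (½)*1 = ½ ≈ 0.50000)
a(D) = -2 (a(D) = -3 + (D + D)/(D + D) = -3 + (2*D)/((2*D)) = -3 + (2*D)*(1/(2*D)) = -3 + 1 = -2)
(a(X) + 143)*(-4 - 1)² = (-2 + 143)*(-4 - 1)² = 141*(-5)² = 141*25 = 3525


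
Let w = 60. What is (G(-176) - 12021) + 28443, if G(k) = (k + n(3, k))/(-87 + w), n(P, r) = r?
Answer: 443746/27 ≈ 16435.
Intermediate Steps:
G(k) = -2*k/27 (G(k) = (k + k)/(-87 + 60) = (2*k)/(-27) = (2*k)*(-1/27) = -2*k/27)
(G(-176) - 12021) + 28443 = (-2/27*(-176) - 12021) + 28443 = (352/27 - 12021) + 28443 = -324215/27 + 28443 = 443746/27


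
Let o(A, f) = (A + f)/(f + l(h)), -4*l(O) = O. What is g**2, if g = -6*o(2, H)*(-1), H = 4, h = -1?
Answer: 20736/289 ≈ 71.751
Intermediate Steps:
l(O) = -O/4
o(A, f) = (A + f)/(1/4 + f) (o(A, f) = (A + f)/(f - 1/4*(-1)) = (A + f)/(f + 1/4) = (A + f)/(1/4 + f))
g = 144/17 (g = -24*(2 + 4)/(1 + 4*4)*(-1) = -24*6/(1 + 16)*(-1) = -24*6/17*(-1) = -6*24/17*(-1) = -144/17*(-1) = 144/17 ≈ 8.4706)
g**2 = (144/17)**2 = 20736/289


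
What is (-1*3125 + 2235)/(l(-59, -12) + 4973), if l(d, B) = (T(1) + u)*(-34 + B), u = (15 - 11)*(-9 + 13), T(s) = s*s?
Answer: -890/4191 ≈ -0.21236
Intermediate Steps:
T(s) = s**2
u = 16 (u = 4*4 = 16)
l(d, B) = -578 + 17*B (l(d, B) = (1**2 + 16)*(-34 + B) = (1 + 16)*(-34 + B) = 17*(-34 + B) = -578 + 17*B)
(-1*3125 + 2235)/(l(-59, -12) + 4973) = (-1*3125 + 2235)/((-578 + 17*(-12)) + 4973) = (-3125 + 2235)/((-578 - 204) + 4973) = -890/(-782 + 4973) = -890/4191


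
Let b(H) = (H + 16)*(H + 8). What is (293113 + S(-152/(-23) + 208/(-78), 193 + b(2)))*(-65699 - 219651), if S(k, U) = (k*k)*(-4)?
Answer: -398124616514950/4761 ≈ -8.3622e+10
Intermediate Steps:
b(H) = (8 + H)*(16 + H) (b(H) = (16 + H)*(8 + H) = (8 + H)*(16 + H))
S(k, U) = -4*k**2 (S(k, U) = k**2*(-4) = -4*k**2)
(293113 + S(-152/(-23) + 208/(-78), 193 + b(2)))*(-65699 - 219651) = (293113 - 4*(-152/(-23) + 208/(-78))**2)*(-65699 - 219651) = (293113 - 4*(-152*(-1/23) + 208*(-1/78))**2)*(-285350) = (293113 - 4*(152/23 - 8/3)**2)*(-285350) = (293113 - 4*(272/69)**2)*(-285350) = (293113 - 4*73984/4761)*(-285350) = (293113 - 295936/4761)*(-285350) = (1395215057/4761)*(-285350) = -398124616514950/4761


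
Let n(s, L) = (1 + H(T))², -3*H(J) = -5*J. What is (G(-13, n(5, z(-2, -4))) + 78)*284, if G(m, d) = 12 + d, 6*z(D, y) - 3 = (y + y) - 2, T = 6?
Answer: 59924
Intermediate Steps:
z(D, y) = ⅙ + y/3 (z(D, y) = ½ + ((y + y) - 2)/6 = ½ + (2*y - 2)/6 = ½ + (-2 + 2*y)/6 = ½ + (-⅓ + y/3) = ⅙ + y/3)
H(J) = 5*J/3 (H(J) = -(-5)*J/3 = 5*J/3)
n(s, L) = 121 (n(s, L) = (1 + (5/3)*6)² = (1 + 10)² = 11² = 121)
(G(-13, n(5, z(-2, -4))) + 78)*284 = ((12 + 121) + 78)*284 = (133 + 78)*284 = 211*284 = 59924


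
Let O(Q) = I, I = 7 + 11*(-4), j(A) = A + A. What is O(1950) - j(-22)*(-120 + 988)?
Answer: 38155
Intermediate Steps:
j(A) = 2*A
I = -37 (I = 7 - 44 = -37)
O(Q) = -37
O(1950) - j(-22)*(-120 + 988) = -37 - 2*(-22)*(-120 + 988) = -37 - (-44)*868 = -37 - 1*(-38192) = -37 + 38192 = 38155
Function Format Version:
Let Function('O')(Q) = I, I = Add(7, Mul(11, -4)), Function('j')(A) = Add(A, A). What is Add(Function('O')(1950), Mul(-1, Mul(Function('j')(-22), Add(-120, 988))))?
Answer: 38155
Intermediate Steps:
Function('j')(A) = Mul(2, A)
I = -37 (I = Add(7, -44) = -37)
Function('O')(Q) = -37
Add(Function('O')(1950), Mul(-1, Mul(Function('j')(-22), Add(-120, 988)))) = Add(-37, Mul(-1, Mul(Mul(2, -22), Add(-120, 988)))) = Add(-37, Mul(-1, Mul(-44, 868))) = Add(-37, Mul(-1, -38192)) = Add(-37, 38192) = 38155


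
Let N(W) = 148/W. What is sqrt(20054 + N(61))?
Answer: 3*sqrt(8292218)/61 ≈ 141.62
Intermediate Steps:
sqrt(20054 + N(61)) = sqrt(20054 + 148/61) = sqrt(1223442/61) = 3*sqrt(8292218)/61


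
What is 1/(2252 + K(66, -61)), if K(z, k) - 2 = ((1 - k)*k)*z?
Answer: -1/247358 ≈ -4.0427e-6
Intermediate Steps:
K(z, k) = 2 + k*z*(1 - k) (K(z, k) = 2 + ((1 - k)*k)*z = 2 + (k*(1 - k))*z = 2 + k*z*(1 - k))
1/(2252 + K(66, -61)) = 1/(2252 + (2 - 61*66 - 1*66*(-61)²)) = 1/(2252 + (2 - 4026 - 1*66*3721)) = 1/(2252 + (2 - 4026 - 245586)) = 1/(2252 - 249610) = 1/(-247358) = -1/247358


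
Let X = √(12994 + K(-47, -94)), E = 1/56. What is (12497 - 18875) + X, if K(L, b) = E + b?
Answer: -6378 + √10113614/28 ≈ -6264.4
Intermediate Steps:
E = 1/56 ≈ 0.017857
K(L, b) = 1/56 + b
X = √10113614/28 (X = √(12994 + (1/56 - 94)) = √(12994 - 5263/56) = √(722401/56) = √10113614/28 ≈ 113.58)
(12497 - 18875) + X = (12497 - 18875) + √10113614/28 = -6378 + √10113614/28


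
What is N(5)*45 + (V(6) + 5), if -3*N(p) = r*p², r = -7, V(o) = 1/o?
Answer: 15781/6 ≈ 2630.2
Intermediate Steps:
N(p) = 7*p²/3 (N(p) = -(-7)*p²/3 = 7*p²/3)
N(5)*45 + (V(6) + 5) = ((7/3)*5²)*45 + (1/6 + 5) = ((7/3)*25)*45 + (⅙ + 5) = (175/3)*45 + 31/6 = 2625 + 31/6 = 15781/6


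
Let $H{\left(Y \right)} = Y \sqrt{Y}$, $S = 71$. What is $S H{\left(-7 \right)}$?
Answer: $- 497 i \sqrt{7} \approx - 1314.9 i$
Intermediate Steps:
$H{\left(Y \right)} = Y^{\frac{3}{2}}$
$S H{\left(-7 \right)} = 71 \left(-7\right)^{\frac{3}{2}} = 71 \left(- 7 i \sqrt{7}\right) = - 497 i \sqrt{7}$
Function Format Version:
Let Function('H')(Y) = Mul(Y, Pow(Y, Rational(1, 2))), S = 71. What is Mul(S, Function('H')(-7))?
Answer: Mul(-497, I, Pow(7, Rational(1, 2))) ≈ Mul(-1314.9, I)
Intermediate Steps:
Function('H')(Y) = Pow(Y, Rational(3, 2))
Mul(S, Function('H')(-7)) = Mul(71, Pow(-7, Rational(3, 2))) = Mul(71, Mul(-7, I, Pow(7, Rational(1, 2)))) = Mul(-497, I, Pow(7, Rational(1, 2)))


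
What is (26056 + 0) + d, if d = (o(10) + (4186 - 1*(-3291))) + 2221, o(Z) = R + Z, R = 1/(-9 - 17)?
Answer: 929863/26 ≈ 35764.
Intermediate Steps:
R = -1/26 (R = 1/(-26) = -1/26 ≈ -0.038462)
o(Z) = -1/26 + Z
d = 252407/26 (d = ((-1/26 + 10) + (4186 - 1*(-3291))) + 2221 = (259/26 + (4186 + 3291)) + 2221 = (259/26 + 7477) + 2221 = 194661/26 + 2221 = 252407/26 ≈ 9708.0)
(26056 + 0) + d = (26056 + 0) + 252407/26 = 26056 + 252407/26 = 929863/26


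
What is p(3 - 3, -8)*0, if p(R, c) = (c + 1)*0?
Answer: 0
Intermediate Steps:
p(R, c) = 0 (p(R, c) = (1 + c)*0 = 0)
p(3 - 3, -8)*0 = 0*0 = 0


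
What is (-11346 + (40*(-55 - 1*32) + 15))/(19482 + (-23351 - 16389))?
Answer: 14811/20258 ≈ 0.73112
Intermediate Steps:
(-11346 + (40*(-55 - 1*32) + 15))/(19482 + (-23351 - 16389)) = (-11346 + (40*(-55 - 32) + 15))/(19482 - 39740) = (-11346 + (40*(-87) + 15))/(-20258) = (-11346 + (-3480 + 15))*(-1/20258) = (-11346 - 3465)*(-1/20258) = -14811*(-1/20258) = 14811/20258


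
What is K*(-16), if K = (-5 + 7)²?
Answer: -64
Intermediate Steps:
K = 4 (K = 2² = 4)
K*(-16) = 4*(-16) = -64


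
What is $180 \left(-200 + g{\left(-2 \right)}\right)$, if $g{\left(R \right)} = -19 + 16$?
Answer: $-36540$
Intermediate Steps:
$g{\left(R \right)} = -3$
$180 \left(-200 + g{\left(-2 \right)}\right) = 180 \left(-200 - 3\right) = 180 \left(-203\right) = -36540$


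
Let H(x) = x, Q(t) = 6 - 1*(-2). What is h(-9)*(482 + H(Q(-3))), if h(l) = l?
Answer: -4410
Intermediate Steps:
Q(t) = 8 (Q(t) = 6 + 2 = 8)
h(-9)*(482 + H(Q(-3))) = -9*(482 + 8) = -9*490 = -4410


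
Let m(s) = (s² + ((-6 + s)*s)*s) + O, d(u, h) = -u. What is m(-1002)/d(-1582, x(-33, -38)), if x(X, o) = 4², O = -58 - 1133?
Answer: -144433317/226 ≈ -6.3909e+5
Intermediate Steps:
O = -1191
x(X, o) = 16
m(s) = -1191 + s² + s²*(-6 + s) (m(s) = (s² + ((-6 + s)*s)*s) - 1191 = (s² + (s*(-6 + s))*s) - 1191 = (s² + s²*(-6 + s)) - 1191 = -1191 + s² + s²*(-6 + s))
m(-1002)/d(-1582, x(-33, -38)) = (-1191 + (-1002)³ - 5*(-1002)²)/((-1*(-1582))) = (-1191 - 1006012008 - 5*1004004)/1582 = (-1191 - 1006012008 - 5020020)*(1/1582) = -1011033219*1/1582 = -144433317/226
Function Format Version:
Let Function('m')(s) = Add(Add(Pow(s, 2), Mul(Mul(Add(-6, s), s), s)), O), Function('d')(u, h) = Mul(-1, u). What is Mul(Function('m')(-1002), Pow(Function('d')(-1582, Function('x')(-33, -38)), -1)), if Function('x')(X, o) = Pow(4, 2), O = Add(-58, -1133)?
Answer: Rational(-144433317, 226) ≈ -6.3909e+5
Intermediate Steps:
O = -1191
Function('x')(X, o) = 16
Function('m')(s) = Add(-1191, Pow(s, 2), Mul(Pow(s, 2), Add(-6, s))) (Function('m')(s) = Add(Add(Pow(s, 2), Mul(Mul(Add(-6, s), s), s)), -1191) = Add(Add(Pow(s, 2), Mul(Mul(s, Add(-6, s)), s)), -1191) = Add(Add(Pow(s, 2), Mul(Pow(s, 2), Add(-6, s))), -1191) = Add(-1191, Pow(s, 2), Mul(Pow(s, 2), Add(-6, s))))
Mul(Function('m')(-1002), Pow(Function('d')(-1582, Function('x')(-33, -38)), -1)) = Mul(Add(-1191, Pow(-1002, 3), Mul(-5, Pow(-1002, 2))), Pow(Mul(-1, -1582), -1)) = Mul(Add(-1191, -1006012008, Mul(-5, 1004004)), Pow(1582, -1)) = Mul(Add(-1191, -1006012008, -5020020), Rational(1, 1582)) = Mul(-1011033219, Rational(1, 1582)) = Rational(-144433317, 226)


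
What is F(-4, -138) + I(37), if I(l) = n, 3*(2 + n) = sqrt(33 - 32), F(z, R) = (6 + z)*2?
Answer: 7/3 ≈ 2.3333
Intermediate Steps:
F(z, R) = 12 + 2*z
n = -5/3 (n = -2 + sqrt(33 - 32)/3 = -2 + sqrt(1)/3 = -2 + (1/3)*1 = -2 + 1/3 = -5/3 ≈ -1.6667)
I(l) = -5/3
F(-4, -138) + I(37) = (12 + 2*(-4)) - 5/3 = (12 - 8) - 5/3 = 4 - 5/3 = 7/3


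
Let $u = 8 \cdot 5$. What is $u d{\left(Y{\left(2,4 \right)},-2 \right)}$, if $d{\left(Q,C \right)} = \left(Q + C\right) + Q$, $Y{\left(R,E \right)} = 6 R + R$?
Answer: $1040$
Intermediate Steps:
$Y{\left(R,E \right)} = 7 R$
$d{\left(Q,C \right)} = C + 2 Q$ ($d{\left(Q,C \right)} = \left(C + Q\right) + Q = C + 2 Q$)
$u = 40$
$u d{\left(Y{\left(2,4 \right)},-2 \right)} = 40 \left(-2 + 2 \cdot 7 \cdot 2\right) = 40 \left(-2 + 2 \cdot 14\right) = 40 \left(-2 + 28\right) = 40 \cdot 26 = 1040$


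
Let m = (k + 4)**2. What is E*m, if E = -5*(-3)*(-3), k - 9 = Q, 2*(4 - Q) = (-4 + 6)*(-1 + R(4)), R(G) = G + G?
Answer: -4500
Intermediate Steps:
R(G) = 2*G
Q = -3 (Q = 4 - (-4 + 6)*(-1 + 2*4)/2 = 4 - (-1 + 8) = 4 - 7 = -3)
k = 6 (k = 9 - 3 = 6)
E = -45 (E = 15*(-3) = -45)
m = 100 (m = (6 + 4)**2 = 10**2 = 100)
E*m = -45*100 = -4500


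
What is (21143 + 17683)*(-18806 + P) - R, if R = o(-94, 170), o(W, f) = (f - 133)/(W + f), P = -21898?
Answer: -120108386341/76 ≈ -1.5804e+9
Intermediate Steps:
o(W, f) = (-133 + f)/(W + f)
R = 37/76 (R = (-133 + 170)/(-94 + 170) = 37/76 ≈ 0.48684)
(21143 + 17683)*(-18806 + P) - R = (21143 + 17683)*(-18806 - 21898) - 1*37/76 = 38826*(-40704) - 37/76 = -1580373504 - 37/76 = -120108386341/76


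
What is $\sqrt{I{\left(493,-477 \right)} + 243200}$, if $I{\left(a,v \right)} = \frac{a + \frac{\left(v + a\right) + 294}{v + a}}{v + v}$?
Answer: $\frac{\sqrt{98373209953}}{636} \approx 493.15$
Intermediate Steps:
$I{\left(a,v \right)} = \frac{a + \frac{294 + a + v}{a + v}}{2 v}$ ($I{\left(a,v \right)} = \frac{a + \frac{\left(a + v\right) + 294}{a + v}}{2 v} = \left(a + \frac{294 + a + v}{a + v}\right) \frac{1}{2 v} = \frac{a + \frac{294 + a + v}{a + v}}{2 v}$)
$\sqrt{I{\left(493,-477 \right)} + 243200} = \sqrt{\frac{294 + 493 - 477 + 493^{2} + 493 \left(-477\right)}{2 \left(-477\right) \left(493 - 477\right)} + 243200} = \sqrt{\frac{1}{2} \left(- \frac{1}{477}\right) \frac{1}{16} \left(294 + 493 - 477 + 243049 - 235161\right) + 243200} = \sqrt{\frac{1}{2} \left(- \frac{1}{477}\right) \frac{1}{16} \cdot 8198 + 243200} = \sqrt{- \frac{4099}{7632} + 243200} = \sqrt{\frac{1856098301}{7632}} = \frac{\sqrt{98373209953}}{636}$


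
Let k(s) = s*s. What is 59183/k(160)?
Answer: 59183/25600 ≈ 2.3118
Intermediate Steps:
k(s) = s²
59183/k(160) = 59183/(160²) = 59183/25600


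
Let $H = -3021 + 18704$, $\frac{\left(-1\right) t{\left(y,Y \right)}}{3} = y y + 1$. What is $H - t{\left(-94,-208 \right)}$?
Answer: $42194$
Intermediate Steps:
$t{\left(y,Y \right)} = -3 - 3 y^{2}$ ($t{\left(y,Y \right)} = - 3 \left(y y + 1\right) = - 3 \left(y^{2} + 1\right) = - 3 \left(1 + y^{2}\right) = -3 - 3 y^{2}$)
$H = 15683$
$H - t{\left(-94,-208 \right)} = 15683 - \left(-3 - 3 \left(-94\right)^{2}\right) = 15683 - \left(-3 - 26508\right) = 15683 - -26511 = 15683 + 26511 = 42194$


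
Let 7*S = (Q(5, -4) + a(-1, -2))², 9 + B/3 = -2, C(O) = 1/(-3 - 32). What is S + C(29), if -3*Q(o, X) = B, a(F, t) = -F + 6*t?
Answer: -1/35 ≈ -0.028571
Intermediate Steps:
C(O) = -1/35 (C(O) = 1/(-35) = -1/35)
B = -33 (B = -27 + 3*(-2) = -27 - 6 = -33)
Q(o, X) = 11 (Q(o, X) = -⅓*(-33) = 11)
S = 0 (S = (11 + (-1*(-1) + 6*(-2)))²/7 = (11 + (1 - 12))²/7 = (11 - 11)²/7 = (⅐)*0² = (⅐)*0 = 0)
S + C(29) = 0 - 1/35 = -1/35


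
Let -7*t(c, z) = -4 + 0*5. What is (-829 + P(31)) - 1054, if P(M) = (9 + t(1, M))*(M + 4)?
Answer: -1548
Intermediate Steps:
t(c, z) = 4/7 (t(c, z) = -(-4 + 0*5)/7 = -(-4 + 0)/7 = -⅐*(-4) = 4/7)
P(M) = 268/7 + 67*M/7 (P(M) = (9 + 4/7)*(M + 4) = 67*(4 + M)/7 = 268/7 + 67*M/7)
(-829 + P(31)) - 1054 = (-829 + (268/7 + (67/7)*31)) - 1054 = (-829 + (268/7 + 2077/7)) - 1054 = (-829 + 335) - 1054 = -494 - 1054 = -1548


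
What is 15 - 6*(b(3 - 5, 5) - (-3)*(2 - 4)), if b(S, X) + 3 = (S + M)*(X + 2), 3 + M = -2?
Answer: 363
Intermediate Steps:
M = -5 (M = -3 - 2 = -5)
b(S, X) = -3 + (-5 + S)*(2 + X) (b(S, X) = -3 + (S - 5)*(X + 2) = -3 + (-5 + S)*(2 + X))
15 - 6*(b(3 - 5, 5) - (-3)*(2 - 4)) = 15 - 6*((-13 - 5*5 + 2*(3 - 5) + (3 - 5)*5) - (-3)*(2 - 4)) = 15 - 6*((-13 - 25 + 2*(-2) - 2*5) - (-3)*(-2)) = 15 - 6*((-13 - 25 - 4 - 10) - 1*6) = 15 - 6*(-52 - 6) = 15 - 6*(-58) = 15 + 348 = 363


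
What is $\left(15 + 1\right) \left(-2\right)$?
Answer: $-32$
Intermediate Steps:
$\left(15 + 1\right) \left(-2\right) = 16 \left(-2\right) = -32$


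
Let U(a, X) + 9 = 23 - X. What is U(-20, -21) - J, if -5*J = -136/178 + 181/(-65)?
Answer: 991846/28925 ≈ 34.290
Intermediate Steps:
J = 20529/28925 (J = -(-136/178 + 181/(-65))/5 = -(-136*1/178 + 181*(-1/65))/5 = -(-68/89 - 181/65)/5 = -⅕*(-20529/5785) = 20529/28925 ≈ 0.70973)
U(a, X) = 14 - X (U(a, X) = -9 + (23 - X) = 14 - X)
U(-20, -21) - J = (14 - 1*(-21)) - 1*20529/28925 = (14 + 21) - 20529/28925 = 35 - 20529/28925 = 991846/28925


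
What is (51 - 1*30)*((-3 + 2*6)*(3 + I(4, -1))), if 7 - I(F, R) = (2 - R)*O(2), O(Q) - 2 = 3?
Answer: -945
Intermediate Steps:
O(Q) = 5 (O(Q) = 2 + 3 = 5)
I(F, R) = -3 + 5*R (I(F, R) = 7 - (2 - R)*5 = 7 - (10 - 5*R) = 7 + (-10 + 5*R) = -3 + 5*R)
(51 - 1*30)*((-3 + 2*6)*(3 + I(4, -1))) = (51 - 1*30)*((-3 + 2*6)*(3 + (-3 + 5*(-1)))) = (51 - 30)*((-3 + 12)*(3 + (-3 - 5))) = 21*(9*(3 - 8)) = 21*(9*(-5)) = 21*(-45) = -945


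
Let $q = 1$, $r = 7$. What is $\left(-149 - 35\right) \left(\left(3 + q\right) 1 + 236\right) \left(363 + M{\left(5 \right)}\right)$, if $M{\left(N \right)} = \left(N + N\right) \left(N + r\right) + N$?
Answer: $-21550080$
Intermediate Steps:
$M{\left(N \right)} = N + 2 N \left(7 + N\right)$ ($M{\left(N \right)} = \left(N + N\right) \left(N + 7\right) + N = 2 N \left(7 + N\right) + N = N + 2 N \left(7 + N\right)$)
$\left(-149 - 35\right) \left(\left(3 + q\right) 1 + 236\right) \left(363 + M{\left(5 \right)}\right) = \left(-149 - 35\right) \left(\left(3 + 1\right) 1 + 236\right) \left(363 + 5 \left(15 + 2 \cdot 5\right)\right) = - 184 \left(4 \cdot 1 + 236\right) \left(363 + 5 \left(15 + 10\right)\right) = - 184 \left(4 + 236\right) \left(363 + 5 \cdot 25\right) = \left(-184\right) 240 \left(363 + 125\right) = \left(-44160\right) 488 = -21550080$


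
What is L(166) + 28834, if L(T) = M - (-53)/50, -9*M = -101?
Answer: 12980827/450 ≈ 28846.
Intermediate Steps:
M = 101/9 (M = -1/9*(-101) = 101/9 ≈ 11.222)
L(T) = 5527/450 (L(T) = 101/9 - (-53)/50 = 101/9 - 1*(-53/50) = 101/9 + 53/50 = 5527/450)
L(166) + 28834 = 5527/450 + 28834 = 12980827/450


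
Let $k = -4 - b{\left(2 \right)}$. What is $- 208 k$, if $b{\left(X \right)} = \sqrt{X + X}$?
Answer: $1248$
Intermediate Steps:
$b{\left(X \right)} = \sqrt{2} \sqrt{X}$ ($b{\left(X \right)} = \sqrt{2 X} = \sqrt{2} \sqrt{X}$)
$k = -6$ ($k = -4 - \sqrt{2} \sqrt{2} = -4 - 2 = -6$)
$- 208 k = \left(-208\right) \left(-6\right) = 1248$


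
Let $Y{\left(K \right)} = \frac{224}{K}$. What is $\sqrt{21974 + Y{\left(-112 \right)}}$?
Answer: $2 \sqrt{5493} \approx 148.23$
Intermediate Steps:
$\sqrt{21974 + Y{\left(-112 \right)}} = \sqrt{21974 + \frac{224}{-112}} = \sqrt{21974 + 224 \left(- \frac{1}{112}\right)} = \sqrt{21974 - 2} = \sqrt{21972} = 2 \sqrt{5493}$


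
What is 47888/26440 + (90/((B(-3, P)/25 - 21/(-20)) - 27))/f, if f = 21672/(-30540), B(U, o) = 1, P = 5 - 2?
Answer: 17285265026/2577539755 ≈ 6.7061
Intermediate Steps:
P = 3
f = -1806/2545 (f = 21672*(-1/30540) = -1806/2545 ≈ -0.70963)
47888/26440 + (90/((B(-3, P)/25 - 21/(-20)) - 27))/f = 47888/26440 + (90/((1/25 - 21/(-20)) - 27))/(-1806/2545) = 47888*(1/26440) + (90/((1*(1/25) - 21*(-1/20)) - 27))*(-2545/1806) = 5986/3305 + (90/((1/25 + 21/20) - 27))*(-2545/1806) = 5986/3305 + (90/(109/100 - 27))*(-2545/1806) = 5986/3305 + (90/(-2591/100))*(-2545/1806) = 5986/3305 - 100/2591*90*(-2545/1806) = 5986/3305 - 9000/2591*(-2545/1806) = 5986/3305 + 3817500/779891 = 17285265026/2577539755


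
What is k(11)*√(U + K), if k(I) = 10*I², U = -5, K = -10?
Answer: 1210*I*√15 ≈ 4686.3*I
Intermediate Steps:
k(11)*√(U + K) = (10*11²)*√(-5 - 10) = (10*121)*√(-15) = 1210*(I*√15) = 1210*I*√15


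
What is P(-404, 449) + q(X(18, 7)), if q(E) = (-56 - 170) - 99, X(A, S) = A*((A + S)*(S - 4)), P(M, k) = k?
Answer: 124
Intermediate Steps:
X(A, S) = A*(-4 + S)*(A + S) (X(A, S) = A*((A + S)*(-4 + S)) = A*((-4 + S)*(A + S)) = A*(-4 + S)*(A + S))
q(E) = -325 (q(E) = -226 - 99 = -325)
P(-404, 449) + q(X(18, 7)) = 449 - 325 = 124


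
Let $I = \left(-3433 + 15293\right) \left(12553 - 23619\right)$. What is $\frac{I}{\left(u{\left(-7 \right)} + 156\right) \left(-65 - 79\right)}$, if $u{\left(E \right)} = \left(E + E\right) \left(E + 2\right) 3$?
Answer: $\frac{16405345}{6588} \approx 2490.2$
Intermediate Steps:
$u{\left(E \right)} = 6 E \left(2 + E\right)$ ($u{\left(E \right)} = 2 E \left(2 + E\right) 3 = 6 E \left(2 + E\right)$)
$I = -131242760$ ($I = 11860 \left(-11066\right) = -131242760$)
$\frac{I}{\left(u{\left(-7 \right)} + 156\right) \left(-65 - 79\right)} = - \frac{131242760}{\left(6 \left(-7\right) \left(2 - 7\right) + 156\right) \left(-65 - 79\right)} = - \frac{131242760}{\left(6 \left(-7\right) \left(-5\right) + 156\right) \left(-144\right)} = - \frac{131242760}{\left(210 + 156\right) \left(-144\right)} = - \frac{131242760}{366 \left(-144\right)} = - \frac{131242760}{-52704} = \left(-131242760\right) \left(- \frac{1}{52704}\right) = \frac{16405345}{6588}$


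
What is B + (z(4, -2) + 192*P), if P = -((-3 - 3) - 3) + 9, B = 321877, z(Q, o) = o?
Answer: 325331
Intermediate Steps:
P = 18 (P = -(-6 - 3) + 9 = -1*(-9) + 9 = 9 + 9 = 18)
B + (z(4, -2) + 192*P) = 321877 + (-2 + 192*18) = 321877 + (-2 + 3456) = 321877 + 3454 = 325331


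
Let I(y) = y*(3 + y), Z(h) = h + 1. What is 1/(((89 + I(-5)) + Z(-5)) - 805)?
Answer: -1/710 ≈ -0.0014085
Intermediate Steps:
Z(h) = 1 + h
1/(((89 + I(-5)) + Z(-5)) - 805) = 1/(((89 - 5*(3 - 5)) + (1 - 5)) - 805) = 1/(((89 - 5*(-2)) - 4) - 805) = 1/(((89 + 10) - 4) - 805) = 1/((99 - 4) - 805) = 1/(95 - 805) = 1/(-710) = -1/710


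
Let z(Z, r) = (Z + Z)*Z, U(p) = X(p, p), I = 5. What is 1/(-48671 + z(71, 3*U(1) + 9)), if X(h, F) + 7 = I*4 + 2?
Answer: -1/38589 ≈ -2.5914e-5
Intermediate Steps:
X(h, F) = 15 (X(h, F) = -7 + (5*4 + 2) = -7 + (20 + 2) = -7 + 22 = 15)
U(p) = 15
z(Z, r) = 2*Z² (z(Z, r) = (2*Z)*Z = 2*Z²)
1/(-48671 + z(71, 3*U(1) + 9)) = 1/(-48671 + 2*71²) = 1/(-48671 + 2*5041) = 1/(-48671 + 10082) = 1/(-38589) = -1/38589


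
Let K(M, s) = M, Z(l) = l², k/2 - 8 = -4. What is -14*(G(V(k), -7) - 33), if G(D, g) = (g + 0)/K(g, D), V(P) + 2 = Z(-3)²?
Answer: 448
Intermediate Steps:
k = 8 (k = 16 + 2*(-4) = 16 - 8 = 8)
V(P) = 79 (V(P) = -2 + ((-3)²)² = -2 + 9² = -2 + 81 = 79)
G(D, g) = 1 (G(D, g) = (g + 0)/g = g/g = 1)
-14*(G(V(k), -7) - 33) = -14*(1 - 33) = -14*(-32) = 448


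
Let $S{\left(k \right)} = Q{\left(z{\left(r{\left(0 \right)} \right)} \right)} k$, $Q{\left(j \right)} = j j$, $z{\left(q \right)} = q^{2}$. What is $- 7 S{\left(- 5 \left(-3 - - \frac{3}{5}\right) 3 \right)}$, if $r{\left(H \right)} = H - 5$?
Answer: $-157500$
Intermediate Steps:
$r{\left(H \right)} = -5 + H$ ($r{\left(H \right)} = H - 5 = -5 + H$)
$Q{\left(j \right)} = j^{2}$
$S{\left(k \right)} = 625 k$ ($S{\left(k \right)} = \left(\left(-5 + 0\right)^{2}\right)^{2} k = \left(\left(-5\right)^{2}\right)^{2} k = 25^{2} k = 625 k$)
$- 7 S{\left(- 5 \left(-3 - - \frac{3}{5}\right) 3 \right)} = - 7 \cdot 625 - 5 \left(-3 - - \frac{3}{5}\right) 3 = - 7 \cdot 625 - 5 \left(-3 + \frac{3}{5}\right) 3 = - 7 \cdot 625 \left(-5\right) \left(- \frac{12}{5}\right) 3 = - 7 \cdot 625 \cdot 12 \cdot 3 = - 7 \cdot 625 \cdot 36 = \left(-7\right) 22500 = -157500$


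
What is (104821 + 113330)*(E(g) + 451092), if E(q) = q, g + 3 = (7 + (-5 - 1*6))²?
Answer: 98409006855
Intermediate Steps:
g = 13 (g = -3 + (7 + (-5 - 1*6))² = -3 + (7 + (-5 - 6))² = -3 + (7 - 11)² = -3 + (-4)² = -3 + 16 = 13)
(104821 + 113330)*(E(g) + 451092) = (104821 + 113330)*(13 + 451092) = 218151*451105 = 98409006855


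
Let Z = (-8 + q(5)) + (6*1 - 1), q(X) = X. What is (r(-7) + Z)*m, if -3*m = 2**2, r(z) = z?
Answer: 20/3 ≈ 6.6667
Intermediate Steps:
m = -4/3 (m = -1/3*2**2 = -1/3*4 = -4/3 ≈ -1.3333)
Z = 2 (Z = (-8 + 5) + (6*1 - 1) = -3 + (6 - 1) = -3 + 5 = 2)
(r(-7) + Z)*m = (-7 + 2)*(-4/3) = -5*(-4/3) = 20/3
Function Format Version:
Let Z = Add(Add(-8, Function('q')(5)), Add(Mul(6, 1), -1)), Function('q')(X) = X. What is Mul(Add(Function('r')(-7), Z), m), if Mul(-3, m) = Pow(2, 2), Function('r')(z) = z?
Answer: Rational(20, 3) ≈ 6.6667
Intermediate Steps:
m = Rational(-4, 3) (m = Mul(Rational(-1, 3), Pow(2, 2)) = Mul(Rational(-1, 3), 4) = Rational(-4, 3) ≈ -1.3333)
Z = 2 (Z = Add(Add(-8, 5), Add(Mul(6, 1), -1)) = Add(-3, Add(6, -1)) = Add(-3, 5) = 2)
Mul(Add(Function('r')(-7), Z), m) = Mul(Add(-7, 2), Rational(-4, 3)) = Mul(-5, Rational(-4, 3)) = Rational(20, 3)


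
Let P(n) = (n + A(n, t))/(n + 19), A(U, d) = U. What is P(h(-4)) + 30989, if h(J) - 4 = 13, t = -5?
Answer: 557819/18 ≈ 30990.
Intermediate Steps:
h(J) = 17 (h(J) = 4 + 13 = 17)
P(n) = 2*n/(19 + n) (P(n) = (n + n)/(n + 19) = (2*n)/(19 + n) = 2*n/(19 + n))
P(h(-4)) + 30989 = 2*17/(19 + 17) + 30989 = 2*17/36 + 30989 = 2*17*(1/36) + 30989 = 17/18 + 30989 = 557819/18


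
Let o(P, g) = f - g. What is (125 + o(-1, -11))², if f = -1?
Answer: 18225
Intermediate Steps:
o(P, g) = -1 - g
(125 + o(-1, -11))² = (125 + (-1 - 1*(-11)))² = (125 + (-1 + 11))² = (125 + 10)² = 135² = 18225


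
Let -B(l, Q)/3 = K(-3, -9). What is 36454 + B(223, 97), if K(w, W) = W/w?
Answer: 36445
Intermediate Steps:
B(l, Q) = -9 (B(l, Q) = -(-27)/(-3) = -(-27)*(-1)/3 = -3*3 = -9)
36454 + B(223, 97) = 36454 - 9 = 36445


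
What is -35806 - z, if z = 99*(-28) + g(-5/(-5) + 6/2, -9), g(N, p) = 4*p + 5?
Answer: -33003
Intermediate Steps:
g(N, p) = 5 + 4*p
z = -2803 (z = 99*(-28) + (5 + 4*(-9)) = -2772 + (5 - 36) = -2772 - 31 = -2803)
-35806 - z = -35806 - 1*(-2803) = -35806 + 2803 = -33003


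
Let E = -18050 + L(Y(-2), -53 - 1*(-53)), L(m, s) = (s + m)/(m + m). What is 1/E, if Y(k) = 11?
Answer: -2/36099 ≈ -5.5403e-5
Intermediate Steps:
L(m, s) = (m + s)/(2*m) (L(m, s) = (m + s)/((2*m)) = (m + s)*(1/(2*m)) = (m + s)/(2*m))
E = -36099/2 (E = -18050 + (½)*(11 + (-53 - 1*(-53)))/11 = -18050 + (½)*(1/11)*(11 + (-53 + 53)) = -18050 + (½)*(1/11)*(11 + 0) = -18050 + (½)*(1/11)*11 = -18050 + ½ = -36099/2 ≈ -18050.)
1/E = 1/(-36099/2) = -2/36099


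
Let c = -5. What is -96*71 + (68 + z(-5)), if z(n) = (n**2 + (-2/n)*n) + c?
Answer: -6730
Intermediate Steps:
z(n) = -7 + n**2 (z(n) = (n**2 + (-2/n)*n) - 5 = (n**2 - 2) - 5 = (-2 + n**2) - 5 = -7 + n**2)
-96*71 + (68 + z(-5)) = -96*71 + (68 + (-7 + (-5)**2)) = -6816 + (68 + (-7 + 25)) = -6816 + (68 + 18) = -6816 + 86 = -6730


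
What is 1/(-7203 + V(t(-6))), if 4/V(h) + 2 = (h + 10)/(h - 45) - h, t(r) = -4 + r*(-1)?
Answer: -46/331381 ≈ -0.00013881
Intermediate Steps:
t(r) = -4 - r
V(h) = 4/(-2 - h + (10 + h)/(-45 + h)) (V(h) = 4/(-2 + ((h + 10)/(h - 45) - h)) = 4/(-2 + ((10 + h)/(-45 + h) - h)) = 4/(-2 + (-h + (10 + h)/(-45 + h))) = 4/(-2 - h + (10 + h)/(-45 + h)))
1/(-7203 + V(t(-6))) = 1/(-7203 + 4*(-45 + (-4 - 1*(-6)))/(100 - (-4 - 1*(-6))² + 44*(-4 - 1*(-6)))) = 1/(-7203 + 4*(-45 + (-4 + 6))/(100 - (-4 + 6)² + 44*(-4 + 6))) = 1/(-7203 + 4*(-45 + 2)/(100 - 1*2² + 44*2)) = 1/(-7203 + 4*(-43)/(100 - 1*4 + 88)) = 1/(-7203 + 4*(-43)/(100 - 4 + 88)) = 1/(-7203 + 4*(-43)/184) = 1/(-7203 + 4*(1/184)*(-43)) = 1/(-7203 - 43/46) = 1/(-331381/46) = -46/331381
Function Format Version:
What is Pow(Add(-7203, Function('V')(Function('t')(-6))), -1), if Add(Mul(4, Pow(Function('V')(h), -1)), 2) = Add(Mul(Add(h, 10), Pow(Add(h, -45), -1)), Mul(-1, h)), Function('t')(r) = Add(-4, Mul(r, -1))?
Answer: Rational(-46, 331381) ≈ -0.00013881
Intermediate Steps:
Function('t')(r) = Add(-4, Mul(-1, r))
Function('V')(h) = Mul(4, Pow(Add(-2, Mul(-1, h), Mul(Pow(Add(-45, h), -1), Add(10, h))), -1)) (Function('V')(h) = Mul(4, Pow(Add(-2, Add(Mul(Add(h, 10), Pow(Add(h, -45), -1)), Mul(-1, h))), -1)) = Mul(4, Pow(Add(-2, Add(Mul(Add(10, h), Pow(Add(-45, h), -1)), Mul(-1, h))), -1)) = Mul(4, Pow(Add(-2, Add(Mul(Pow(Add(-45, h), -1), Add(10, h)), Mul(-1, h))), -1)) = Mul(4, Pow(Add(-2, Add(Mul(-1, h), Mul(Pow(Add(-45, h), -1), Add(10, h)))), -1)) = Mul(4, Pow(Add(-2, Mul(-1, h), Mul(Pow(Add(-45, h), -1), Add(10, h))), -1)))
Pow(Add(-7203, Function('V')(Function('t')(-6))), -1) = Pow(Add(-7203, Mul(4, Pow(Add(100, Mul(-1, Pow(Add(-4, Mul(-1, -6)), 2)), Mul(44, Add(-4, Mul(-1, -6)))), -1), Add(-45, Add(-4, Mul(-1, -6))))), -1) = Pow(Add(-7203, Mul(4, Pow(Add(100, Mul(-1, Pow(Add(-4, 6), 2)), Mul(44, Add(-4, 6))), -1), Add(-45, Add(-4, 6)))), -1) = Pow(Add(-7203, Mul(4, Pow(Add(100, Mul(-1, Pow(2, 2)), Mul(44, 2)), -1), Add(-45, 2))), -1) = Pow(Add(-7203, Mul(4, Pow(Add(100, Mul(-1, 4), 88), -1), -43)), -1) = Pow(Add(-7203, Mul(4, Pow(Add(100, -4, 88), -1), -43)), -1) = Pow(Add(-7203, Mul(4, Pow(184, -1), -43)), -1) = Pow(Add(-7203, Mul(4, Rational(1, 184), -43)), -1) = Pow(Add(-7203, Rational(-43, 46)), -1) = Pow(Rational(-331381, 46), -1) = Rational(-46, 331381)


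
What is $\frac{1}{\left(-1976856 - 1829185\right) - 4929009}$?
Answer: $- \frac{1}{8735050} \approx -1.1448 \cdot 10^{-7}$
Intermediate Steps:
$\frac{1}{\left(-1976856 - 1829185\right) - 4929009} = \frac{1}{-3806041 - 4929009} = \frac{1}{-8735050} = - \frac{1}{8735050}$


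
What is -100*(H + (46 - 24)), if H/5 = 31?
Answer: -17700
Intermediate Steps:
H = 155 (H = 5*31 = 155)
-100*(H + (46 - 24)) = -100*(155 + (46 - 24)) = -100*(155 + 22) = -100*177 = -17700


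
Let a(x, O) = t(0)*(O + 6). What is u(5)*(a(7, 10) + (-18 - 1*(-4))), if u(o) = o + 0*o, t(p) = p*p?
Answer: -70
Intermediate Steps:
t(p) = p**2
u(o) = o (u(o) = o + 0 = o)
a(x, O) = 0 (a(x, O) = 0**2*(O + 6) = 0*(6 + O) = 0)
u(5)*(a(7, 10) + (-18 - 1*(-4))) = 5*(0 + (-18 - 1*(-4))) = 5*(0 + (-18 + 4)) = 5*(0 - 14) = 5*(-14) = -70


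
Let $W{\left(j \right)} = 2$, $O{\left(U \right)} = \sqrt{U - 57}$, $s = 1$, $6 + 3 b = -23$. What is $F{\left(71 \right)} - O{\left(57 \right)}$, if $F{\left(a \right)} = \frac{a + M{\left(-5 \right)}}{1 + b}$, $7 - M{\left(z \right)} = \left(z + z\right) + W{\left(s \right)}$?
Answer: $- \frac{129}{13} \approx -9.9231$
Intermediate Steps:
$b = - \frac{29}{3}$ ($b = -2 + \frac{1}{3} \left(-23\right) = -2 - \frac{23}{3} = - \frac{29}{3} \approx -9.6667$)
$O{\left(U \right)} = \sqrt{-57 + U}$
$M{\left(z \right)} = 5 - 2 z$ ($M{\left(z \right)} = 7 - \left(\left(z + z\right) + 2\right) = 7 - \left(2 z + 2\right) = 7 - \left(2 + 2 z\right) = 5 - 2 z$)
$F{\left(a \right)} = - \frac{45}{26} - \frac{3 a}{26}$ ($F{\left(a \right)} = \frac{a + \left(5 - -10\right)}{1 - \frac{29}{3}} = \frac{a + \left(5 + 10\right)}{- \frac{26}{3}} = \left(a + 15\right) \left(- \frac{3}{26}\right) = \left(15 + a\right) \left(- \frac{3}{26}\right) = - \frac{45}{26} - \frac{3 a}{26}$)
$F{\left(71 \right)} - O{\left(57 \right)} = \left(- \frac{45}{26} - \frac{213}{26}\right) - \sqrt{-57 + 57} = \left(- \frac{45}{26} - \frac{213}{26}\right) - \sqrt{0} = - \frac{129}{13} - 0 = - \frac{129}{13} + 0 = - \frac{129}{13}$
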